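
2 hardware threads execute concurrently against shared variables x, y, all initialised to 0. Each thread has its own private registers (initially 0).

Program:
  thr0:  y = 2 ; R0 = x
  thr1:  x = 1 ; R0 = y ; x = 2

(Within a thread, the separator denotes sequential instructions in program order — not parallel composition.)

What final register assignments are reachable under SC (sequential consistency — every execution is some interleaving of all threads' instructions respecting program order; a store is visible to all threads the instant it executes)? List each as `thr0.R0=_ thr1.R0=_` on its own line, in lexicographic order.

outcome vector order: (thr0.R0,thr1.R0)
|SC outcomes| = 5

thr0.R0=0 thr1.R0=2
thr0.R0=1 thr1.R0=0
thr0.R0=1 thr1.R0=2
thr0.R0=2 thr1.R0=0
thr0.R0=2 thr1.R0=2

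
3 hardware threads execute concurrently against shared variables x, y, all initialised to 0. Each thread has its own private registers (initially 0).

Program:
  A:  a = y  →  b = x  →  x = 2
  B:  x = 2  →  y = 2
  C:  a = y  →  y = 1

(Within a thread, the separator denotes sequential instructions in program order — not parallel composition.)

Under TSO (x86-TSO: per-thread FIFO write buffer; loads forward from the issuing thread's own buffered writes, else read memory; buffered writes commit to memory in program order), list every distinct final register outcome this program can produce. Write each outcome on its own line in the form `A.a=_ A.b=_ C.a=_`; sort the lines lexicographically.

outcome vector order: (A.a,A.b,C.a)
|TSO outcomes| = 9

A.a=0 A.b=0 C.a=0
A.a=0 A.b=0 C.a=2
A.a=0 A.b=2 C.a=0
A.a=0 A.b=2 C.a=2
A.a=1 A.b=0 C.a=0
A.a=1 A.b=2 C.a=0
A.a=1 A.b=2 C.a=2
A.a=2 A.b=2 C.a=0
A.a=2 A.b=2 C.a=2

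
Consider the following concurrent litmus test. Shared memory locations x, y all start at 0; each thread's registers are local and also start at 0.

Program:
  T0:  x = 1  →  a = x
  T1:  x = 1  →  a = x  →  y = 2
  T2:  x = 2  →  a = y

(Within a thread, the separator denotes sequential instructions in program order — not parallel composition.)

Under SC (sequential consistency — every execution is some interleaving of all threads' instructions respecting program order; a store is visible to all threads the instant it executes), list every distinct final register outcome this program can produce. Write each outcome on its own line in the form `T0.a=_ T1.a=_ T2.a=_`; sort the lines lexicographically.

T0.a=1 T1.a=1 T2.a=0
T0.a=1 T1.a=1 T2.a=2
T0.a=1 T1.a=2 T2.a=0
T0.a=1 T1.a=2 T2.a=2
T0.a=2 T1.a=1 T2.a=0
T0.a=2 T1.a=1 T2.a=2
T0.a=2 T1.a=2 T2.a=0
T0.a=2 T1.a=2 T2.a=2

outcome vector order: (T0.a,T1.a,T2.a)
|SC outcomes| = 8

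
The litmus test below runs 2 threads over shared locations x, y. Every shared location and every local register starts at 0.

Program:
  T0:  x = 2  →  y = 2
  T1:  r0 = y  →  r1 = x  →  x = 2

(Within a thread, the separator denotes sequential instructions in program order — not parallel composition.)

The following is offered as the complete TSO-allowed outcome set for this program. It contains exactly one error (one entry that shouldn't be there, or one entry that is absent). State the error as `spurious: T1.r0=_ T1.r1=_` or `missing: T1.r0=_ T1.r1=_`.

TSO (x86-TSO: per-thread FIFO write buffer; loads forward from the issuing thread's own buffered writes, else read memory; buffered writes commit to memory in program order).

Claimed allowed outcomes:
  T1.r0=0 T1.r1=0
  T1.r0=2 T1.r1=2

missing: T1.r0=0 T1.r1=2

outcome vector order: (T1.r0,T1.r1)
under TSO → <0 0>; <0 2>; <2 2>
TSO∖claimed = {<0 2>}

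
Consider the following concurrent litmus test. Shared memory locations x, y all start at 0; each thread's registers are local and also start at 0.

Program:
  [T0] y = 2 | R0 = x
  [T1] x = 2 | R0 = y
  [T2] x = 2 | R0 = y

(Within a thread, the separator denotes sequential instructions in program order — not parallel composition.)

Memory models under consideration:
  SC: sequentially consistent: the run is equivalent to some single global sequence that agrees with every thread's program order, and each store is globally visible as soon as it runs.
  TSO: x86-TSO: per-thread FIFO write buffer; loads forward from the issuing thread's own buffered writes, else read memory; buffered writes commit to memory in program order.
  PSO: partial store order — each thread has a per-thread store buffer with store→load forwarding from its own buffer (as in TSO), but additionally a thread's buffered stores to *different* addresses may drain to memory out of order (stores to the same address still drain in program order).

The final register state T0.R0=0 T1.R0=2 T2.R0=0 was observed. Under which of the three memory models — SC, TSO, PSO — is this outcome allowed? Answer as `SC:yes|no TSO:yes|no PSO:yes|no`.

outcome vector order: (T0.R0,T1.R0,T2.R0)
under SC → (0,2,2), (2,0,0), (2,0,2), (2,2,0), (2,2,2)
under TSO → (0,0,0), (0,0,2), (0,2,0), (0,2,2), (2,0,0), (2,0,2), (2,2,0), (2,2,2)
under PSO → (0,0,0), (0,0,2), (0,2,0), (0,2,2), (2,0,0), (2,0,2), (2,2,0), (2,2,2)
target (0,2,0) ∈ {TSO,PSO}

SC:no TSO:yes PSO:yes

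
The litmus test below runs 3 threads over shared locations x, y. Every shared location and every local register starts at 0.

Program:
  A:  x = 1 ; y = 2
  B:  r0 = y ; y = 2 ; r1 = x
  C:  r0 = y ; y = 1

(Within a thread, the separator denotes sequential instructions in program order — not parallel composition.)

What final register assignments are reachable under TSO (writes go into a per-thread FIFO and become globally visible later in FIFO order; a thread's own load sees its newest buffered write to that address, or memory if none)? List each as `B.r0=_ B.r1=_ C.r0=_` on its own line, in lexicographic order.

outcome vector order: (B.r0,B.r1,C.r0)
|TSO outcomes| = 9

B.r0=0 B.r1=0 C.r0=0
B.r0=0 B.r1=0 C.r0=2
B.r0=0 B.r1=1 C.r0=0
B.r0=0 B.r1=1 C.r0=2
B.r0=1 B.r1=0 C.r0=0
B.r0=1 B.r1=1 C.r0=0
B.r0=1 B.r1=1 C.r0=2
B.r0=2 B.r1=1 C.r0=0
B.r0=2 B.r1=1 C.r0=2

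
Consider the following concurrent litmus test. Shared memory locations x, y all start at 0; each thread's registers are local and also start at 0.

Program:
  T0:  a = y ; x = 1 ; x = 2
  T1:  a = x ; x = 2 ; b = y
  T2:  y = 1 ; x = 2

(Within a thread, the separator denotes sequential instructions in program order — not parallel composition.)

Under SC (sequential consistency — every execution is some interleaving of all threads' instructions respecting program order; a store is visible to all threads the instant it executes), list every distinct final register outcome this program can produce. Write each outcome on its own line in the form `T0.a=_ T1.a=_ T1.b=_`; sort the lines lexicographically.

outcome vector order: (T0.a,T1.a,T1.b)
|SC outcomes| = 10

T0.a=0 T1.a=0 T1.b=0
T0.a=0 T1.a=0 T1.b=1
T0.a=0 T1.a=1 T1.b=0
T0.a=0 T1.a=1 T1.b=1
T0.a=0 T1.a=2 T1.b=0
T0.a=0 T1.a=2 T1.b=1
T0.a=1 T1.a=0 T1.b=0
T0.a=1 T1.a=0 T1.b=1
T0.a=1 T1.a=1 T1.b=1
T0.a=1 T1.a=2 T1.b=1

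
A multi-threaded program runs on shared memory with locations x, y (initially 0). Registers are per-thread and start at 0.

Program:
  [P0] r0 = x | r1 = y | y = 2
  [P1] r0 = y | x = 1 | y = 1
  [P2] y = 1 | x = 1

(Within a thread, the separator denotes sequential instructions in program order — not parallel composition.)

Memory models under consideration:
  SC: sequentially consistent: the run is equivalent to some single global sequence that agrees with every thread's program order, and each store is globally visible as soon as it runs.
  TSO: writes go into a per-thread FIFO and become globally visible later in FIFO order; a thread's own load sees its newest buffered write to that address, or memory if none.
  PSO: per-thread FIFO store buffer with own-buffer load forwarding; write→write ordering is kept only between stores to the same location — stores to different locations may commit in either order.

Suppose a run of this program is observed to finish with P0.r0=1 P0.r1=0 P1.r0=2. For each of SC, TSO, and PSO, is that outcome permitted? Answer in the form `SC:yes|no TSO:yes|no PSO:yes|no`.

SC:no TSO:no PSO:yes

outcome vector order: (P0.r0,P0.r1,P1.r0)
[SC] allowed = {(0,0,0); (0,0,1); (0,0,2); (0,1,0); (0,1,1); (0,1,2); (1,0,0); (1,1,0); (1,1,1); (1,1,2)}
[TSO] allowed = {(0,0,0); (0,0,1); (0,0,2); (0,1,0); (0,1,1); (0,1,2); (1,0,0); (1,1,0); (1,1,1); (1,1,2)}
[PSO] allowed = {(0,0,0); (0,0,1); (0,0,2); (0,1,0); (0,1,1); (0,1,2); (1,0,0); (1,0,1); (1,0,2); (1,1,0); (1,1,1); (1,1,2)}
target (1,0,2) ∈ {PSO}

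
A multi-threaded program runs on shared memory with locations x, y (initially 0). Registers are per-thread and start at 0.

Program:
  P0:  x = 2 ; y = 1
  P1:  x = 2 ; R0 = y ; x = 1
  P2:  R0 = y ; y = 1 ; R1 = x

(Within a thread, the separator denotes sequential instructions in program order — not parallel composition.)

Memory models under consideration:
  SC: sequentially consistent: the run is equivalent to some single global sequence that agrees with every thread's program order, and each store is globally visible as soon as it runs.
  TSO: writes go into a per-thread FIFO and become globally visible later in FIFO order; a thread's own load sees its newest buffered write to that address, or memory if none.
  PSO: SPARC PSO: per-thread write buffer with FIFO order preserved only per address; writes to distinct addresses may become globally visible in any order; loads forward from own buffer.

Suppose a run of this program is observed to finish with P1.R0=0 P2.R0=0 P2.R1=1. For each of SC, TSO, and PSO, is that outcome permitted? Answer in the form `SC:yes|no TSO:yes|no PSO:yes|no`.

SC:yes TSO:yes PSO:yes

outcome vector order: (P1.R0,P2.R0,P2.R1)
SC: 9 outcomes — {<0 0 1> <0 0 2> <0 1 1> <0 1 2> <1 0 0> <1 0 1> <1 0 2> <1 1 1> <1 1 2>}
TSO: 10 outcomes — {<0 0 0> <0 0 1> <0 0 2> <0 1 1> <0 1 2> <1 0 0> <1 0 1> <1 0 2> <1 1 1> <1 1 2>}
PSO: 12 outcomes — {<0 0 0> <0 0 1> <0 0 2> <0 1 0> <0 1 1> <0 1 2> <1 0 0> <1 0 1> <1 0 2> <1 1 0> <1 1 1> <1 1 2>}
target <0 0 1> ∈ {SC,TSO,PSO}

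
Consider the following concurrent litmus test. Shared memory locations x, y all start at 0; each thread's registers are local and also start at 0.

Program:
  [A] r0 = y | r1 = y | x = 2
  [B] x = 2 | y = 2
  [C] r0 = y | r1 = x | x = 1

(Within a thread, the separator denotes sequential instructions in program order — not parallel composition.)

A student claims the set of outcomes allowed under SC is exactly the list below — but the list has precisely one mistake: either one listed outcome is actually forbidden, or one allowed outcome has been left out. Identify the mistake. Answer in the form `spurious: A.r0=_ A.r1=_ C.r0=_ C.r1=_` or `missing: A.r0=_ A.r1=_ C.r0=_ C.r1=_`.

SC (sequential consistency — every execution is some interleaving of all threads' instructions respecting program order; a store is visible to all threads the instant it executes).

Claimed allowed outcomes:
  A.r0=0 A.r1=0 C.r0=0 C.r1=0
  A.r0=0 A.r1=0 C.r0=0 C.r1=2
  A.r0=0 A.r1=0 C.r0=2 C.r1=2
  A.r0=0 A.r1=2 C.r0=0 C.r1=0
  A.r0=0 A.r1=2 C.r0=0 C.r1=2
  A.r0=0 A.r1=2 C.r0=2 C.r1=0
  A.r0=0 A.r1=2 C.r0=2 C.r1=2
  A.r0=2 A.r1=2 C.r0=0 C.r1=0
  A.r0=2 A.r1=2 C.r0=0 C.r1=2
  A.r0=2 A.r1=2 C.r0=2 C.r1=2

outcome vector order: (A.r0,A.r1,C.r0,C.r1)
[SC] allowed = {0/0/0/0, 0/0/0/2, 0/0/2/2, 0/2/0/0, 0/2/0/2, 0/2/2/2, 2/2/0/0, 2/2/0/2, 2/2/2/2}
claimed∖SC = {0/2/2/0}

spurious: A.r0=0 A.r1=2 C.r0=2 C.r1=0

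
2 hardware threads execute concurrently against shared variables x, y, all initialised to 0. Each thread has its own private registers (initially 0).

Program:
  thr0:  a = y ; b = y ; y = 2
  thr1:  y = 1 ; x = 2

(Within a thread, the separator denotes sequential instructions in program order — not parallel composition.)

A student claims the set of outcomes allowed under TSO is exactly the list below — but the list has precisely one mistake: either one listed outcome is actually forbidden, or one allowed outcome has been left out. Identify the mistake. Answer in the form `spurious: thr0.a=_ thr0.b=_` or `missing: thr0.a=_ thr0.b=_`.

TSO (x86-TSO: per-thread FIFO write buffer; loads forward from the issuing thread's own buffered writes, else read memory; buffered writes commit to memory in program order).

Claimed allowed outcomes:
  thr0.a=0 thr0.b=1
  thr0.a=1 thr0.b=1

missing: thr0.a=0 thr0.b=0

outcome vector order: (thr0.a,thr0.b)
[TSO] allowed = {<0 0> <0 1> <1 1>}
TSO∖claimed = {<0 0>}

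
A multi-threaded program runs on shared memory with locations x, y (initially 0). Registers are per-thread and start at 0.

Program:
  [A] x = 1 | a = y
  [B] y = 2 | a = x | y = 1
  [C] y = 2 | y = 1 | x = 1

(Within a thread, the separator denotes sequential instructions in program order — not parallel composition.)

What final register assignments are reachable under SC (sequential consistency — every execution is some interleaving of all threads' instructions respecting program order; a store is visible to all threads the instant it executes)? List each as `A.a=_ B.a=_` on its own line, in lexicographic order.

outcome vector order: (A.a,B.a)
|SC outcomes| = 5

A.a=0 B.a=1
A.a=1 B.a=0
A.a=1 B.a=1
A.a=2 B.a=0
A.a=2 B.a=1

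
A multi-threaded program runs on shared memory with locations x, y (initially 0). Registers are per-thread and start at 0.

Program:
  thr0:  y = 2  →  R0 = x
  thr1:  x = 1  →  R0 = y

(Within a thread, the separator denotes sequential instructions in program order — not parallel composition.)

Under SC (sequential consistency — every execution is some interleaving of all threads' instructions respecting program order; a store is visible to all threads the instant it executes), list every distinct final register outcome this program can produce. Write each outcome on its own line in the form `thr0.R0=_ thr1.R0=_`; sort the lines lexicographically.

thr0.R0=0 thr1.R0=2
thr0.R0=1 thr1.R0=0
thr0.R0=1 thr1.R0=2

outcome vector order: (thr0.R0,thr1.R0)
|SC outcomes| = 3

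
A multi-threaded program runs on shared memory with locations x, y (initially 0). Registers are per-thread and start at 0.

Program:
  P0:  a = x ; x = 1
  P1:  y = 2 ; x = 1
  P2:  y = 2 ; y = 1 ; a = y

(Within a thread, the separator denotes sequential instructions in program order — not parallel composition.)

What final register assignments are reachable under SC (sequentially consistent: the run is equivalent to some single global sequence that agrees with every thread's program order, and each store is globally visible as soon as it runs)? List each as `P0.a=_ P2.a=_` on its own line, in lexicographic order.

P0.a=0 P2.a=1
P0.a=0 P2.a=2
P0.a=1 P2.a=1
P0.a=1 P2.a=2

outcome vector order: (P0.a,P2.a)
|SC outcomes| = 4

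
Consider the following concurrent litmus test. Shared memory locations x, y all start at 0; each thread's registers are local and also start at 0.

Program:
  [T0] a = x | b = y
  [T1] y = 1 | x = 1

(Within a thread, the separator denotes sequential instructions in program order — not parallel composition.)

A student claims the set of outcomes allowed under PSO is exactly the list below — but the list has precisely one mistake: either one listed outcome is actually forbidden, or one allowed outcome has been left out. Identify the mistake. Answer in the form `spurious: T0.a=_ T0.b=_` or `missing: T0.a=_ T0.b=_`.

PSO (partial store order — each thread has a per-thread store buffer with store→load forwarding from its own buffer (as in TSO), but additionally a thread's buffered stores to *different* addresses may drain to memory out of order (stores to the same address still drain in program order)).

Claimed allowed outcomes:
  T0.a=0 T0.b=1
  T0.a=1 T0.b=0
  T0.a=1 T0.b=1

missing: T0.a=0 T0.b=0

outcome vector order: (T0.a,T0.b)
PSO: 4 outcomes — {(0,0) (0,1) (1,0) (1,1)}
PSO∖claimed = {(0,0)}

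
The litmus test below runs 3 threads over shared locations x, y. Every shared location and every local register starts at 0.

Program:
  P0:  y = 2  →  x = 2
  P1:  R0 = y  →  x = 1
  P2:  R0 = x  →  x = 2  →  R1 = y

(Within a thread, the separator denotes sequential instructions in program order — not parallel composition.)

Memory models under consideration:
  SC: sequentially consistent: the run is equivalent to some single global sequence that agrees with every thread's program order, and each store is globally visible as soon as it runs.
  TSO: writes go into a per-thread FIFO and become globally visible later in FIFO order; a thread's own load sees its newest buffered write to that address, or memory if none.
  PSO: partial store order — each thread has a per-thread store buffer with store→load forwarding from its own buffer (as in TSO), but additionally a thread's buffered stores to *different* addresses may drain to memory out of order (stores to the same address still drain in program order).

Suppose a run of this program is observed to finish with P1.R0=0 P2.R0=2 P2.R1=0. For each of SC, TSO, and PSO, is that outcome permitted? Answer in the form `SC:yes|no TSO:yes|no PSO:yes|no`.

outcome vector order: (P1.R0,P2.R0,P2.R1)
SC: 9 outcomes — {000; 002; 010; 012; 022; 200; 202; 212; 222}
TSO: 9 outcomes — {000; 002; 010; 012; 022; 200; 202; 212; 222}
PSO: 11 outcomes — {000; 002; 010; 012; 020; 022; 200; 202; 212; 220; 222}
target 020 ∈ {PSO}

SC:no TSO:no PSO:yes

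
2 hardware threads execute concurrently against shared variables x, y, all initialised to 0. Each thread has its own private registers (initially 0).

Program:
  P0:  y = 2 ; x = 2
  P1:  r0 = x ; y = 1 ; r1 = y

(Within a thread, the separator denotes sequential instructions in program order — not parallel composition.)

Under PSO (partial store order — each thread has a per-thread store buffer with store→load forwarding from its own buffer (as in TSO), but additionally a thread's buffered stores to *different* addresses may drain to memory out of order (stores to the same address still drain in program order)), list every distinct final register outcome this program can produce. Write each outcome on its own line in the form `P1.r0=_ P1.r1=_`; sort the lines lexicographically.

outcome vector order: (P1.r0,P1.r1)
|PSO outcomes| = 4

P1.r0=0 P1.r1=1
P1.r0=0 P1.r1=2
P1.r0=2 P1.r1=1
P1.r0=2 P1.r1=2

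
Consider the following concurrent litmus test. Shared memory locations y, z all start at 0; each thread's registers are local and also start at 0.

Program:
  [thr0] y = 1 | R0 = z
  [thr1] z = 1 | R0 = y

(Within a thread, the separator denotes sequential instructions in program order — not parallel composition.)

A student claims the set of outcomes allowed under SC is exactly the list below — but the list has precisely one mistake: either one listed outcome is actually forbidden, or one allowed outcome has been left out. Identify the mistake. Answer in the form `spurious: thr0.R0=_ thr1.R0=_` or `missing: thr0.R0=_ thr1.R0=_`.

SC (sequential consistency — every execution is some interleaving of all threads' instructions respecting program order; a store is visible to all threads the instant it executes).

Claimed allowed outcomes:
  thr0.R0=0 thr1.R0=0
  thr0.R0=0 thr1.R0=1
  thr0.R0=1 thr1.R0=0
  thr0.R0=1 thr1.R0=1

outcome vector order: (thr0.R0,thr1.R0)
SC (3): 0/1; 1/0; 1/1
claimed∖SC = {0/0}

spurious: thr0.R0=0 thr1.R0=0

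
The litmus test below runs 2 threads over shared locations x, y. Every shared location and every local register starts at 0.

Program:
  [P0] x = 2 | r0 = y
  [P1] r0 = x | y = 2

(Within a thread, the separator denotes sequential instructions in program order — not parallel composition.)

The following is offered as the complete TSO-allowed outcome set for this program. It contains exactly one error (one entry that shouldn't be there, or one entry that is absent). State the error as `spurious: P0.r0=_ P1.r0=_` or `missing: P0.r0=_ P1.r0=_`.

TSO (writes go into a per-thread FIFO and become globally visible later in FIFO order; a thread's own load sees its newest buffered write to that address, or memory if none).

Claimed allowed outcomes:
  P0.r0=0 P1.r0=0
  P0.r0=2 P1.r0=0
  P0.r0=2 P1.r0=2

missing: P0.r0=0 P1.r0=2

outcome vector order: (P0.r0,P1.r0)
TSO (4): 00, 02, 20, 22
TSO∖claimed = {02}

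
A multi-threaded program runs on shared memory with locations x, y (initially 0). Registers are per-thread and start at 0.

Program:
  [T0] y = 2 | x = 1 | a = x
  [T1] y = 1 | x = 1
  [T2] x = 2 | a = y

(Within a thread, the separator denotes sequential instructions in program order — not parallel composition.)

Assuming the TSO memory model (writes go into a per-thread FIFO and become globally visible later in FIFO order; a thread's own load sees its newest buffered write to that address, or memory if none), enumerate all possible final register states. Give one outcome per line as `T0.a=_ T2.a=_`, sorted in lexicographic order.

outcome vector order: (T0.a,T2.a)
|TSO outcomes| = 6

T0.a=1 T2.a=0
T0.a=1 T2.a=1
T0.a=1 T2.a=2
T0.a=2 T2.a=0
T0.a=2 T2.a=1
T0.a=2 T2.a=2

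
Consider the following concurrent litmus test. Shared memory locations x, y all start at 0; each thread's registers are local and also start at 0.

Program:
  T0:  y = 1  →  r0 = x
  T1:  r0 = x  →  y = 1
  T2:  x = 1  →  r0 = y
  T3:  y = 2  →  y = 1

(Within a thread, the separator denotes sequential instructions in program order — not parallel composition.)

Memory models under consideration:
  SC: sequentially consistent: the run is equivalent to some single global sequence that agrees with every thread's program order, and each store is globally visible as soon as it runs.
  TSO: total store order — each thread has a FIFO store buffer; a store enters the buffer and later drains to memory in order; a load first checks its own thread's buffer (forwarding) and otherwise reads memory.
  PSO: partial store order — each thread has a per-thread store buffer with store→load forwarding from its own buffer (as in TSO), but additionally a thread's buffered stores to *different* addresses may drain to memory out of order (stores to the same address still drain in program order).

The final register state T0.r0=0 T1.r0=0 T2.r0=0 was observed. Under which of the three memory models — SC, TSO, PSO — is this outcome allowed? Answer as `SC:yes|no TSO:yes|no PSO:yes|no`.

SC:no TSO:yes PSO:yes

outcome vector order: (T0.r0,T1.r0,T2.r0)
[SC] allowed = {<0 0 1>; <0 0 2>; <0 1 1>; <0 1 2>; <1 0 0>; <1 0 1>; <1 0 2>; <1 1 0>; <1 1 1>; <1 1 2>}
[TSO] allowed = {<0 0 0>; <0 0 1>; <0 0 2>; <0 1 0>; <0 1 1>; <0 1 2>; <1 0 0>; <1 0 1>; <1 0 2>; <1 1 0>; <1 1 1>; <1 1 2>}
[PSO] allowed = {<0 0 0>; <0 0 1>; <0 0 2>; <0 1 0>; <0 1 1>; <0 1 2>; <1 0 0>; <1 0 1>; <1 0 2>; <1 1 0>; <1 1 1>; <1 1 2>}
target <0 0 0> ∈ {TSO,PSO}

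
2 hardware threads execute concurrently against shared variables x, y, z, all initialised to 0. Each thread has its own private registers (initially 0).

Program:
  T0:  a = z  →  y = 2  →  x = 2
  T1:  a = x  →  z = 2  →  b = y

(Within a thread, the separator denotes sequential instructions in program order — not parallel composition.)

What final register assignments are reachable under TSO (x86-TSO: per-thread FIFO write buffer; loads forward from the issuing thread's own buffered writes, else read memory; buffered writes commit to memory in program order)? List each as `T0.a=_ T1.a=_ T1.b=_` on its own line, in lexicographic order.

outcome vector order: (T0.a,T1.a,T1.b)
|TSO outcomes| = 5

T0.a=0 T1.a=0 T1.b=0
T0.a=0 T1.a=0 T1.b=2
T0.a=0 T1.a=2 T1.b=2
T0.a=2 T1.a=0 T1.b=0
T0.a=2 T1.a=0 T1.b=2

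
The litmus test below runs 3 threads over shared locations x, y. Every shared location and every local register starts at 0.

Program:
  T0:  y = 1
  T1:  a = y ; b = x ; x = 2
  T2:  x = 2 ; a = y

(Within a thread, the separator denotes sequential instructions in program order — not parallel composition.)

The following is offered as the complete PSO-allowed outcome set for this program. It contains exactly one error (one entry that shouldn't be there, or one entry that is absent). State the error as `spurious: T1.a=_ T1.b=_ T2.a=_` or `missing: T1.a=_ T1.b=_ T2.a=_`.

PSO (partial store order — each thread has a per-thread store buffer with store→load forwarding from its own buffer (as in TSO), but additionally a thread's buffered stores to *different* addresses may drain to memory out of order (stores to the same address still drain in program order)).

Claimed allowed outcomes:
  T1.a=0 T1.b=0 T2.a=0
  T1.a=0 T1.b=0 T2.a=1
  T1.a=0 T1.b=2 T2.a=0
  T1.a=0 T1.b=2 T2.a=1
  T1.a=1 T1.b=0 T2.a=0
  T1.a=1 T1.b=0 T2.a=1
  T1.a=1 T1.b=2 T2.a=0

outcome vector order: (T1.a,T1.b,T2.a)
[PSO] allowed = {0/0/0; 0/0/1; 0/2/0; 0/2/1; 1/0/0; 1/0/1; 1/2/0; 1/2/1}
PSO∖claimed = {1/2/1}

missing: T1.a=1 T1.b=2 T2.a=1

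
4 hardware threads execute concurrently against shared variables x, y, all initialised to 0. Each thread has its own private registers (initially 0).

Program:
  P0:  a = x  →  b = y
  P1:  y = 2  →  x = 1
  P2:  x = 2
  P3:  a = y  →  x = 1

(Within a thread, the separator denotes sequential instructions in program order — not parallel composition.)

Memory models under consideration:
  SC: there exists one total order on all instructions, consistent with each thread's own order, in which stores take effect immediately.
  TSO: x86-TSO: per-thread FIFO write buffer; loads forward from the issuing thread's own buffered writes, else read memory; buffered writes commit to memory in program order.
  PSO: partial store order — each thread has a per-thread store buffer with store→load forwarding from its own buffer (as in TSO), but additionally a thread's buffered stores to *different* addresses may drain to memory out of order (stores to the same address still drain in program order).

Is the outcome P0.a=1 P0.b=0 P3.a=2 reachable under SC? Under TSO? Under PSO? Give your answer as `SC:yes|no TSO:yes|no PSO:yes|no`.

SC:no TSO:no PSO:yes

outcome vector order: (P0.a,P0.b,P3.a)
SC (11): 0/0/0 0/0/2 0/2/0 0/2/2 1/0/0 1/2/0 1/2/2 2/0/0 2/0/2 2/2/0 2/2/2
TSO (11): 0/0/0 0/0/2 0/2/0 0/2/2 1/0/0 1/2/0 1/2/2 2/0/0 2/0/2 2/2/0 2/2/2
PSO (12): 0/0/0 0/0/2 0/2/0 0/2/2 1/0/0 1/0/2 1/2/0 1/2/2 2/0/0 2/0/2 2/2/0 2/2/2
target 1/0/2 ∈ {PSO}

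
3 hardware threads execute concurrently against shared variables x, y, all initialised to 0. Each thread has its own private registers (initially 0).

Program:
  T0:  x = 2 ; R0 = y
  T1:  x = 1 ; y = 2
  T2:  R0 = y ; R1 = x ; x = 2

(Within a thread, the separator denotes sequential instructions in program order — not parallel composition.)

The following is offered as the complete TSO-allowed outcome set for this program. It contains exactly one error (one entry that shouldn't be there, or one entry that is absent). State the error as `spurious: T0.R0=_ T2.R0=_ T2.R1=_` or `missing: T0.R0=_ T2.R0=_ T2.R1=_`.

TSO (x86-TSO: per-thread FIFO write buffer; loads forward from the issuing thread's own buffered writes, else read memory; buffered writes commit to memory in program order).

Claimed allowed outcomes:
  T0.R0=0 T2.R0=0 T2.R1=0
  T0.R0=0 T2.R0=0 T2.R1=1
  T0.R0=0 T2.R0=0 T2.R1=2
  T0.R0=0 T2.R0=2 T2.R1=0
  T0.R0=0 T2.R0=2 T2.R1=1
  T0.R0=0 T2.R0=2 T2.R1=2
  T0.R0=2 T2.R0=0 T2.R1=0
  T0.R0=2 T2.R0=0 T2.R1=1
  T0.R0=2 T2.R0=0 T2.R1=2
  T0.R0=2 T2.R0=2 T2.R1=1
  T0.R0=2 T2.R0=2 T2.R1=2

outcome vector order: (T0.R0,T2.R0,T2.R1)
[TSO] allowed = {(0,0,0), (0,0,1), (0,0,2), (0,2,1), (0,2,2), (2,0,0), (2,0,1), (2,0,2), (2,2,1), (2,2,2)}
claimed∖TSO = {(0,2,0)}

spurious: T0.R0=0 T2.R0=2 T2.R1=0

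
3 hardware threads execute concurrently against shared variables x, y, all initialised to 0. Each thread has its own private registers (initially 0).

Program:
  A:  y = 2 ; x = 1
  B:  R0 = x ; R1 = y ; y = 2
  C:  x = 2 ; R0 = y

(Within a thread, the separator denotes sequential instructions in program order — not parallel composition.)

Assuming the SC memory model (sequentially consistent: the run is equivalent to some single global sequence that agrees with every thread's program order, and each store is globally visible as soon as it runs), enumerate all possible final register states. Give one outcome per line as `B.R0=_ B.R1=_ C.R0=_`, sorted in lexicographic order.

B.R0=0 B.R1=0 C.R0=0
B.R0=0 B.R1=0 C.R0=2
B.R0=0 B.R1=2 C.R0=0
B.R0=0 B.R1=2 C.R0=2
B.R0=1 B.R1=2 C.R0=0
B.R0=1 B.R1=2 C.R0=2
B.R0=2 B.R1=0 C.R0=0
B.R0=2 B.R1=0 C.R0=2
B.R0=2 B.R1=2 C.R0=0
B.R0=2 B.R1=2 C.R0=2

outcome vector order: (B.R0,B.R1,C.R0)
|SC outcomes| = 10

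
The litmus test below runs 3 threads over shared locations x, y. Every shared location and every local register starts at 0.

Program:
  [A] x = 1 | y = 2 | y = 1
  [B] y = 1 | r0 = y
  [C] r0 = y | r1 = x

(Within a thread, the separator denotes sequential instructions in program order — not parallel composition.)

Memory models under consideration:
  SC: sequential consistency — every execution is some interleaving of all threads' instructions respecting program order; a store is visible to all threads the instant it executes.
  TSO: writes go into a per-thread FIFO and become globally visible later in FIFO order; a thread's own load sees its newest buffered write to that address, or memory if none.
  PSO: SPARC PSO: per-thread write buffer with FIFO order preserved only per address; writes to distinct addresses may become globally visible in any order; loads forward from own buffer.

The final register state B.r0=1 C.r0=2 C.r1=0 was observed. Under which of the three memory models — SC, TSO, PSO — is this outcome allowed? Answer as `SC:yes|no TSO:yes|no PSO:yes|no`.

SC:no TSO:no PSO:yes

outcome vector order: (B.r0,C.r0,C.r1)
SC: 10 outcomes — {100; 101; 110; 111; 121; 200; 201; 210; 211; 221}
TSO: 10 outcomes — {100; 101; 110; 111; 121; 200; 201; 210; 211; 221}
PSO: 12 outcomes — {100; 101; 110; 111; 120; 121; 200; 201; 210; 211; 220; 221}
target 120 ∈ {PSO}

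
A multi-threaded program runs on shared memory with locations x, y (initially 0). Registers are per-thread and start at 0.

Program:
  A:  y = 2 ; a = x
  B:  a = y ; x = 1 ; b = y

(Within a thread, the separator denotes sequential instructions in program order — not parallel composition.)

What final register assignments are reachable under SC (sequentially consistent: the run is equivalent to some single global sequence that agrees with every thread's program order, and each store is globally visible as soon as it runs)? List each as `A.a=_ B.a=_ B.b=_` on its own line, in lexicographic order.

A.a=0 B.a=0 B.b=2
A.a=0 B.a=2 B.b=2
A.a=1 B.a=0 B.b=0
A.a=1 B.a=0 B.b=2
A.a=1 B.a=2 B.b=2

outcome vector order: (A.a,B.a,B.b)
|SC outcomes| = 5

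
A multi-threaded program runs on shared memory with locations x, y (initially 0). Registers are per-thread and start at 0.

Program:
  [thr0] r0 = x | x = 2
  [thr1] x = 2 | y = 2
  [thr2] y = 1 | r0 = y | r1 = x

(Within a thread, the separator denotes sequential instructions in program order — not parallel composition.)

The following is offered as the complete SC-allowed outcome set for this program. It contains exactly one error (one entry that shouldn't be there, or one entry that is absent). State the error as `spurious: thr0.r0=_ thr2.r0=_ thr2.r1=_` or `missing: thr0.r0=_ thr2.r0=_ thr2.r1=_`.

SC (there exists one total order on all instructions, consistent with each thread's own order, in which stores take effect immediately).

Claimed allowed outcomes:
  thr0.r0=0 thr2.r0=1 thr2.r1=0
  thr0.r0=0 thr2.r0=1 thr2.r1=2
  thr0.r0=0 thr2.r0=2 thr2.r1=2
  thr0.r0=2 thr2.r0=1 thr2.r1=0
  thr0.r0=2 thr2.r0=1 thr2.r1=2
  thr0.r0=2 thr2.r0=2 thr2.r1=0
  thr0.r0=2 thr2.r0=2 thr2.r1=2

spurious: thr0.r0=2 thr2.r0=2 thr2.r1=0

outcome vector order: (thr0.r0,thr2.r0,thr2.r1)
under SC → (0,1,0); (0,1,2); (0,2,2); (2,1,0); (2,1,2); (2,2,2)
claimed∖SC = {(2,2,0)}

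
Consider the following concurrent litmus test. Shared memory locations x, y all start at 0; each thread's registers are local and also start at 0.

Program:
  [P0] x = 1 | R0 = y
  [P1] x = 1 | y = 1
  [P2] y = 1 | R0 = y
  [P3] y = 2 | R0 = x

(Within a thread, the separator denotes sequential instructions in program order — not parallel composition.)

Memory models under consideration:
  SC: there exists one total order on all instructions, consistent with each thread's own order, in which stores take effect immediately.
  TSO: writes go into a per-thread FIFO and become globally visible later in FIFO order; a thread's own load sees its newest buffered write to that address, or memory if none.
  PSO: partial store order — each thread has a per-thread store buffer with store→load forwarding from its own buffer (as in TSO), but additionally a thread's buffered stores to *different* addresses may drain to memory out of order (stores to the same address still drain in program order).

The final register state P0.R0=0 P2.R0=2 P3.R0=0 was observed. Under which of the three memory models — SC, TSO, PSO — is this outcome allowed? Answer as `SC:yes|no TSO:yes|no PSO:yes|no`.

SC:no TSO:yes PSO:yes

outcome vector order: (P0.R0,P2.R0,P3.R0)
[SC] allowed = {(0,1,1); (0,2,1); (1,1,0); (1,1,1); (1,2,0); (1,2,1); (2,1,0); (2,1,1); (2,2,0); (2,2,1)}
[TSO] allowed = {(0,1,0); (0,1,1); (0,2,0); (0,2,1); (1,1,0); (1,1,1); (1,2,0); (1,2,1); (2,1,0); (2,1,1); (2,2,0); (2,2,1)}
[PSO] allowed = {(0,1,0); (0,1,1); (0,2,0); (0,2,1); (1,1,0); (1,1,1); (1,2,0); (1,2,1); (2,1,0); (2,1,1); (2,2,0); (2,2,1)}
target (0,2,0) ∈ {TSO,PSO}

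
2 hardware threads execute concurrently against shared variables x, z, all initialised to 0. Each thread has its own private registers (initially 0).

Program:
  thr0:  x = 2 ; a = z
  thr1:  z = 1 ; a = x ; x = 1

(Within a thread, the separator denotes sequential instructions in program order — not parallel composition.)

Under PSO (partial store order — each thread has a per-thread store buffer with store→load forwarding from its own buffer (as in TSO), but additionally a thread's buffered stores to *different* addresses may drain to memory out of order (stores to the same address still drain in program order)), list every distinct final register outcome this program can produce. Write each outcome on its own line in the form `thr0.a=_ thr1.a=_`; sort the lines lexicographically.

thr0.a=0 thr1.a=0
thr0.a=0 thr1.a=2
thr0.a=1 thr1.a=0
thr0.a=1 thr1.a=2

outcome vector order: (thr0.a,thr1.a)
|PSO outcomes| = 4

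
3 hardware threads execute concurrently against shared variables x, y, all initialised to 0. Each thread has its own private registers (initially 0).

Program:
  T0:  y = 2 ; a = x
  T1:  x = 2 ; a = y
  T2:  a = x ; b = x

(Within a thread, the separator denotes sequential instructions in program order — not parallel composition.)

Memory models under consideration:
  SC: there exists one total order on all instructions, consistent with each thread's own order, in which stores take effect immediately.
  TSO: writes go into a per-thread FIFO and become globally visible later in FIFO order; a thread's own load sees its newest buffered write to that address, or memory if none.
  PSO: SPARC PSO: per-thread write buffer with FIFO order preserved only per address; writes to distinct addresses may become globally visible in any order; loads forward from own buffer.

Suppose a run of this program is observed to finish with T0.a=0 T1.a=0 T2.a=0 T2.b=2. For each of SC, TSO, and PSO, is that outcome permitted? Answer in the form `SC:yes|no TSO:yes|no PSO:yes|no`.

outcome vector order: (T0.a,T1.a,T2.a,T2.b)
[SC] allowed = {0/2/0/0 0/2/0/2 0/2/2/2 2/0/0/0 2/0/0/2 2/0/2/2 2/2/0/0 2/2/0/2 2/2/2/2}
[TSO] allowed = {0/0/0/0 0/0/0/2 0/0/2/2 0/2/0/0 0/2/0/2 0/2/2/2 2/0/0/0 2/0/0/2 2/0/2/2 2/2/0/0 2/2/0/2 2/2/2/2}
[PSO] allowed = {0/0/0/0 0/0/0/2 0/0/2/2 0/2/0/0 0/2/0/2 0/2/2/2 2/0/0/0 2/0/0/2 2/0/2/2 2/2/0/0 2/2/0/2 2/2/2/2}
target 0/0/0/2 ∈ {TSO,PSO}

SC:no TSO:yes PSO:yes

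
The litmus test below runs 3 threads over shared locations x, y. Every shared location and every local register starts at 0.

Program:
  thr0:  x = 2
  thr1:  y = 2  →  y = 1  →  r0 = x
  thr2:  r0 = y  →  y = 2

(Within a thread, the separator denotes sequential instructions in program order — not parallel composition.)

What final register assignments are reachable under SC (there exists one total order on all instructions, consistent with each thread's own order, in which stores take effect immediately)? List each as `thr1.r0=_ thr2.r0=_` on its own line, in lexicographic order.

thr1.r0=0 thr2.r0=0
thr1.r0=0 thr2.r0=1
thr1.r0=0 thr2.r0=2
thr1.r0=2 thr2.r0=0
thr1.r0=2 thr2.r0=1
thr1.r0=2 thr2.r0=2

outcome vector order: (thr1.r0,thr2.r0)
|SC outcomes| = 6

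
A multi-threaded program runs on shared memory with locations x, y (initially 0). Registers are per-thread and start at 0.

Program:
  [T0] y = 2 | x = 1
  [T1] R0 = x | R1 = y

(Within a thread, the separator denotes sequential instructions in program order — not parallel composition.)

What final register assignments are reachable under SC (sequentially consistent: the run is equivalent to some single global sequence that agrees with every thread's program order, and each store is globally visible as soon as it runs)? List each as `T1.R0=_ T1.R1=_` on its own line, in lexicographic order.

T1.R0=0 T1.R1=0
T1.R0=0 T1.R1=2
T1.R0=1 T1.R1=2

outcome vector order: (T1.R0,T1.R1)
|SC outcomes| = 3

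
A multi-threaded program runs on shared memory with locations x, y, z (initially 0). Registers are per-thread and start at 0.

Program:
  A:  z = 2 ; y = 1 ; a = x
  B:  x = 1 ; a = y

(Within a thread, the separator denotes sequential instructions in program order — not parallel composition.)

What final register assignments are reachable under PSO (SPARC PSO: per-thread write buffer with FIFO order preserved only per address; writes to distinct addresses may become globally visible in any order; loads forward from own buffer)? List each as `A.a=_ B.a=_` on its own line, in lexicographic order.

outcome vector order: (A.a,B.a)
|PSO outcomes| = 4

A.a=0 B.a=0
A.a=0 B.a=1
A.a=1 B.a=0
A.a=1 B.a=1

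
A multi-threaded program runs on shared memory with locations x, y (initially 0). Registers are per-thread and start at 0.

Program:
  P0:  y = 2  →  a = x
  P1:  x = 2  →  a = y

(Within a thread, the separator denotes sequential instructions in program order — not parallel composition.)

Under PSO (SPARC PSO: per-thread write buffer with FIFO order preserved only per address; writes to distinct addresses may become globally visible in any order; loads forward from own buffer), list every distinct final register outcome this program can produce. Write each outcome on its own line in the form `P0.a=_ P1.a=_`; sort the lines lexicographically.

outcome vector order: (P0.a,P1.a)
|PSO outcomes| = 4

P0.a=0 P1.a=0
P0.a=0 P1.a=2
P0.a=2 P1.a=0
P0.a=2 P1.a=2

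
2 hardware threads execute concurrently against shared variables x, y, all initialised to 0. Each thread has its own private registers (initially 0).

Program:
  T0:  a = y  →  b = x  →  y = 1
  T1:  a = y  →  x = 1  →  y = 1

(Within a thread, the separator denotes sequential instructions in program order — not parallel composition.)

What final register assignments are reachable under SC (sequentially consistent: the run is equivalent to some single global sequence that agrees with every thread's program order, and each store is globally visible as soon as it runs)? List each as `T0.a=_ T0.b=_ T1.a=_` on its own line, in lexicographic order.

outcome vector order: (T0.a,T0.b,T1.a)
|SC outcomes| = 4

T0.a=0 T0.b=0 T1.a=0
T0.a=0 T0.b=0 T1.a=1
T0.a=0 T0.b=1 T1.a=0
T0.a=1 T0.b=1 T1.a=0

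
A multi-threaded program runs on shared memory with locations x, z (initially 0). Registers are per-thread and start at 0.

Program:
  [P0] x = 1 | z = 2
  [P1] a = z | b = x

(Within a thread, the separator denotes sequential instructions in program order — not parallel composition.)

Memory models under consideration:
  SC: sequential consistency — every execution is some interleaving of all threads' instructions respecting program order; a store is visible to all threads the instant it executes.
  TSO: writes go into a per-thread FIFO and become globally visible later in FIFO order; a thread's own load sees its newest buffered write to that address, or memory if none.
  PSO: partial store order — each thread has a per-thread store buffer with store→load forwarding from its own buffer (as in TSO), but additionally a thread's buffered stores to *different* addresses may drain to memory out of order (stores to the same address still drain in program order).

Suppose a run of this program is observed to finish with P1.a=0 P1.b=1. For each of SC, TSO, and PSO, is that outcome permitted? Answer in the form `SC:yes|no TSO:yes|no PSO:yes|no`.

outcome vector order: (P1.a,P1.b)
SC (3): 0/0, 0/1, 2/1
TSO (3): 0/0, 0/1, 2/1
PSO (4): 0/0, 0/1, 2/0, 2/1
target 0/1 ∈ {SC,TSO,PSO}

SC:yes TSO:yes PSO:yes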